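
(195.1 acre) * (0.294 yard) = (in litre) 2.123e+08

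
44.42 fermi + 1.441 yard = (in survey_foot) 4.323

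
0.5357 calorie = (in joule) 2.241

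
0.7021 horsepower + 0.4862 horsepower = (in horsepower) 1.188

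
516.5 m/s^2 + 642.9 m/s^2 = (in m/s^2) 1159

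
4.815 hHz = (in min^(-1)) 2.889e+04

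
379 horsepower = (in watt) 2.826e+05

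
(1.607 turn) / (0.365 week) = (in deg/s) 0.002621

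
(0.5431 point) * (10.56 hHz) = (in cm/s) 20.23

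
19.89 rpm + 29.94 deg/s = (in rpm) 24.88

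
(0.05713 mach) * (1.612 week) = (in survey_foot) 6.222e+07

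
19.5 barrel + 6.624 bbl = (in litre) 4153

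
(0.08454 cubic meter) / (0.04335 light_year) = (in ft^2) 2.219e-15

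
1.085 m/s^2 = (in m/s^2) 1.085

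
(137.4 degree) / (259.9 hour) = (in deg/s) 0.0001469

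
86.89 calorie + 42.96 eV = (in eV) 2.269e+21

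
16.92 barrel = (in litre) 2690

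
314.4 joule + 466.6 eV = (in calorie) 75.14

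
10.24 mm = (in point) 29.03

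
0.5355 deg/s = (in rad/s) 0.009346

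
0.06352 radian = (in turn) 0.01011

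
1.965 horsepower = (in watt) 1465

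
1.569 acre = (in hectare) 0.635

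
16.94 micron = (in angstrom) 1.694e+05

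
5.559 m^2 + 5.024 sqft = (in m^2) 6.026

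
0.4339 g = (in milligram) 433.9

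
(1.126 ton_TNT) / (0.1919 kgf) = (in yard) 2.738e+09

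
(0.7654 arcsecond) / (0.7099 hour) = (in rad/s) 1.452e-09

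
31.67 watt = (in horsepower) 0.04247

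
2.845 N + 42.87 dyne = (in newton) 2.845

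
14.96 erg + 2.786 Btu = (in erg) 2.939e+10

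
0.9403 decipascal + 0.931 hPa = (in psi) 0.01352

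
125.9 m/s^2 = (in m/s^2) 125.9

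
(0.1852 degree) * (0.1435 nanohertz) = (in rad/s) 4.638e-13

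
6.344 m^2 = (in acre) 0.001568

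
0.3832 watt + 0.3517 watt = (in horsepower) 0.0009855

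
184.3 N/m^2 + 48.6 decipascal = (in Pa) 189.2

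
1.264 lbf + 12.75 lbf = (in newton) 62.34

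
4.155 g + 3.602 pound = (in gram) 1638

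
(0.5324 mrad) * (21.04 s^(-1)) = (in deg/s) 0.6418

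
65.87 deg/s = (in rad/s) 1.15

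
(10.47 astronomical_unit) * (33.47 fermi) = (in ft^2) 0.5643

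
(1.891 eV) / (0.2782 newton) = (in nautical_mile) 5.88e-22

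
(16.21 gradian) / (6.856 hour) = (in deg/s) 0.0005911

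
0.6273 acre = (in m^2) 2539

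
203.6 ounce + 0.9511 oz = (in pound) 12.78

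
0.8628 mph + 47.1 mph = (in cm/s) 2144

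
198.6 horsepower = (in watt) 1.481e+05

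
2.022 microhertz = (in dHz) 2.022e-05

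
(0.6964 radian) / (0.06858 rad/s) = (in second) 10.15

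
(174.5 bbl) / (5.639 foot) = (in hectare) 0.001614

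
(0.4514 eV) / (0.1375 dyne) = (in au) 3.516e-25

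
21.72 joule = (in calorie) 5.191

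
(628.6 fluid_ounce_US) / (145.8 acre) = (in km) 3.151e-11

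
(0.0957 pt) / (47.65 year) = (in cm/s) 2.247e-12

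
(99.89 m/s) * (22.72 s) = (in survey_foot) 7446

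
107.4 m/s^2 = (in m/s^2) 107.4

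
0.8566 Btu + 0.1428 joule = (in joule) 903.9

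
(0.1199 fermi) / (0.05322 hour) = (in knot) 1.216e-18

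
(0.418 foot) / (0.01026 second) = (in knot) 24.14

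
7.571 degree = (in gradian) 8.412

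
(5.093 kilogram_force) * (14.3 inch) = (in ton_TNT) 4.336e-09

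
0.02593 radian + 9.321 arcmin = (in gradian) 1.823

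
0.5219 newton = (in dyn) 5.219e+04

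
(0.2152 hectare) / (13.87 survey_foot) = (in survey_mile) 0.3163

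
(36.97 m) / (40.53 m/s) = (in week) 1.508e-06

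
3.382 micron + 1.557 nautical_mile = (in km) 2.884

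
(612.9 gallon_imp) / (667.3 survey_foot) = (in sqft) 0.1475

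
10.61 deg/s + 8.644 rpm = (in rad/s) 1.09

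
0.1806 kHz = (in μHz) 1.806e+08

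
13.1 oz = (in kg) 0.3714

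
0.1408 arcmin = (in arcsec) 8.448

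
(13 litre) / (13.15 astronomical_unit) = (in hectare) 6.608e-19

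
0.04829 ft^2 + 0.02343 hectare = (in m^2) 234.3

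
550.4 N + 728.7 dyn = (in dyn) 5.504e+07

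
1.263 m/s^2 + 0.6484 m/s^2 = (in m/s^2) 1.911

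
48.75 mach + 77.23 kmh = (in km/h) 5.983e+04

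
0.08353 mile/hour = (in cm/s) 3.734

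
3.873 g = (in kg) 0.003873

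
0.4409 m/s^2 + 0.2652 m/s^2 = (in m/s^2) 0.7061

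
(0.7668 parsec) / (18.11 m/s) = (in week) 2.16e+09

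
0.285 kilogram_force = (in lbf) 0.6283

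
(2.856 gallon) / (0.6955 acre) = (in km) 3.841e-09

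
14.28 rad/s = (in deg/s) 818.2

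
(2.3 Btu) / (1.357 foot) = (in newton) 5867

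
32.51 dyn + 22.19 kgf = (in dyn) 2.176e+07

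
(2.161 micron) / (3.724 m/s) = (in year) 1.84e-14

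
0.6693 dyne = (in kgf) 6.825e-07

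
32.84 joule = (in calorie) 7.849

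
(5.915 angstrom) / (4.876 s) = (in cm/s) 1.213e-08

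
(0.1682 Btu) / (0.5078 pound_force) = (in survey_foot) 257.8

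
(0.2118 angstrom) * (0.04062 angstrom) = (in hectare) 8.603e-27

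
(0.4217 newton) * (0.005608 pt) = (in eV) 5.207e+12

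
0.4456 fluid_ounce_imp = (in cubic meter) 1.266e-05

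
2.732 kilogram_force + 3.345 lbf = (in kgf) 4.249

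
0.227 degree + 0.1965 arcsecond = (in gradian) 0.2523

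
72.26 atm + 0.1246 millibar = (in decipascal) 7.322e+07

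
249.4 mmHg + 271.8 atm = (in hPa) 2.757e+05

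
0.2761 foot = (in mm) 84.16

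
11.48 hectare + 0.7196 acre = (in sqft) 1.267e+06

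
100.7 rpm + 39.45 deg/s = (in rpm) 107.3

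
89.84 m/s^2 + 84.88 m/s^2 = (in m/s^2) 174.7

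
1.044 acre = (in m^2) 4225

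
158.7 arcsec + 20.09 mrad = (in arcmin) 71.71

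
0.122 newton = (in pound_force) 0.02743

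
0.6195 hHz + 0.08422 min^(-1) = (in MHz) 6.195e-05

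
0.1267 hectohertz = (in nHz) 1.267e+10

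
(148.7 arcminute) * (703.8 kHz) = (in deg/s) 1.744e+06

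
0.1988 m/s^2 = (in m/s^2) 0.1988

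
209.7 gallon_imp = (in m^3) 0.9533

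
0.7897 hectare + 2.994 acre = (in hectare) 2.001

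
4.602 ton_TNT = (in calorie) 4.602e+09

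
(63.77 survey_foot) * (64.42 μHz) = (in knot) 0.002434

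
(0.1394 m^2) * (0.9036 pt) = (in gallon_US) 0.01174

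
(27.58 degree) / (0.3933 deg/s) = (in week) 0.0001159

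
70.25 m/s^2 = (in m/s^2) 70.25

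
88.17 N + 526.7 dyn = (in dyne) 8.818e+06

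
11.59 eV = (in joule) 1.857e-18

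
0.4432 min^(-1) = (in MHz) 7.387e-09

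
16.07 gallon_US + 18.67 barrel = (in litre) 3029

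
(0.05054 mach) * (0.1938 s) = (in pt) 9454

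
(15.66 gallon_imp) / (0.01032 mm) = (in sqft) 7.425e+04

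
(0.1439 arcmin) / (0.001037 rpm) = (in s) 0.3855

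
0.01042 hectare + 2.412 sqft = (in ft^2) 1124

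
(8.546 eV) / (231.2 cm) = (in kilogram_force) 6.039e-20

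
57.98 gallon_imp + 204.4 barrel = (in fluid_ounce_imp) 1.153e+06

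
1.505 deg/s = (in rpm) 0.2508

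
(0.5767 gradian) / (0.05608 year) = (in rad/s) 5.122e-09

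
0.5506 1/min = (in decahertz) 0.0009177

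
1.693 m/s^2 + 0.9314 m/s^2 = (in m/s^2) 2.624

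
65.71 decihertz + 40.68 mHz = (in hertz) 6.612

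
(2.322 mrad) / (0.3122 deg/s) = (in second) 0.4261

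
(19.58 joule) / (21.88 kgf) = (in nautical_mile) 4.927e-05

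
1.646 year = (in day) 600.8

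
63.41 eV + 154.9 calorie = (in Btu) 0.6143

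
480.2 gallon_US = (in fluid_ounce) 6.147e+04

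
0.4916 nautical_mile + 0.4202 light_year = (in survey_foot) 1.304e+16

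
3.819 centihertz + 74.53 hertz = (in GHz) 7.457e-08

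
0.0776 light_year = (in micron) 7.342e+20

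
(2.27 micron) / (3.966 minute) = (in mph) 2.134e-08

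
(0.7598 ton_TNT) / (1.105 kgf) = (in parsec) 9.507e-09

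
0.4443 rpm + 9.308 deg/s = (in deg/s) 11.97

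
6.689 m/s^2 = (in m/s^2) 6.689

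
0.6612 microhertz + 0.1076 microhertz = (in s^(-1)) 7.688e-07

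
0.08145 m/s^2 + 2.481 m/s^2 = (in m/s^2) 2.562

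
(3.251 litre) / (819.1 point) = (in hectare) 1.125e-06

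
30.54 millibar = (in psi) 0.4429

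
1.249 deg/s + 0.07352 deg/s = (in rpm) 0.2204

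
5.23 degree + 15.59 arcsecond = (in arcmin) 314.1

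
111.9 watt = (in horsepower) 0.1501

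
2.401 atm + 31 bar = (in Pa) 3.343e+06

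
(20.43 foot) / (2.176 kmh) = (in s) 10.3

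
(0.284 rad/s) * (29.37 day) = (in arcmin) 2.477e+09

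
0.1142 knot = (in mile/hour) 0.1314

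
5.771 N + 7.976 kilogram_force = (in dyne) 8.399e+06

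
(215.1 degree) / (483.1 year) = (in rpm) 2.353e-09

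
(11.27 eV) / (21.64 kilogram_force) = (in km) 8.509e-24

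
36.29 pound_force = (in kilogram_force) 16.46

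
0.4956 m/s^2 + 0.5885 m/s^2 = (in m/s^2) 1.084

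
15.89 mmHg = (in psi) 0.3073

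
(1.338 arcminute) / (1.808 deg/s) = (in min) 0.0002056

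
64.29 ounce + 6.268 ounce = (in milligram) 2e+06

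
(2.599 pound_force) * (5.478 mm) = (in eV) 3.953e+17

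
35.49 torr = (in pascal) 4732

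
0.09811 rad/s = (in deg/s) 5.621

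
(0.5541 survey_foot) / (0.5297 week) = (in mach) 1.548e-09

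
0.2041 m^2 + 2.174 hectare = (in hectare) 2.174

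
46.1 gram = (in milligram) 4.61e+04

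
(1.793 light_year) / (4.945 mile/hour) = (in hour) 2.132e+12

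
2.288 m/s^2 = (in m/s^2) 2.288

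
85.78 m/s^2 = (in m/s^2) 85.78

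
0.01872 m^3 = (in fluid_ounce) 633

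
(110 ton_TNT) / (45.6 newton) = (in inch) 3.974e+11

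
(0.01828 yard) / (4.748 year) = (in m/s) 1.116e-10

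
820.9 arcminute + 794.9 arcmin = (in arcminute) 1616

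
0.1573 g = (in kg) 0.0001573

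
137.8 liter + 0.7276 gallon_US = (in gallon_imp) 30.92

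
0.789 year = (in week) 41.14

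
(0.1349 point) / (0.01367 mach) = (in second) 1.022e-05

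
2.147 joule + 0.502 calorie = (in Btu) 0.004026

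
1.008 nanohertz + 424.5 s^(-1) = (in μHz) 4.245e+08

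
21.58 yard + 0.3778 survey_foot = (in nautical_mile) 0.01072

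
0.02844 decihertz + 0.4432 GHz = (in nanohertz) 4.432e+17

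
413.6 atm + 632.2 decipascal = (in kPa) 4.191e+04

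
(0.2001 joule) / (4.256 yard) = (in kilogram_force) 0.005243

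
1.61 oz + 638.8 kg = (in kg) 638.8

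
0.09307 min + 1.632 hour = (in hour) 1.634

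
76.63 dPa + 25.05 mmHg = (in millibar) 33.47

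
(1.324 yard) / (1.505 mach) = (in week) 3.906e-09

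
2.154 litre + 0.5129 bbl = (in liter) 83.7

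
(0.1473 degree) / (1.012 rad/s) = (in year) 8.056e-11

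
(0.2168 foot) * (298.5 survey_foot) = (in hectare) 0.0006012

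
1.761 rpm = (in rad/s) 0.1844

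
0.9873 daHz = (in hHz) 0.09873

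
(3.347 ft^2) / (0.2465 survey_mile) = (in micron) 783.8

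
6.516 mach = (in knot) 4313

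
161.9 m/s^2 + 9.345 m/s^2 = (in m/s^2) 171.2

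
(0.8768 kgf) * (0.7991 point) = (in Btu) 2.297e-06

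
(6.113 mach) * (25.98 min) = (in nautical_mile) 1752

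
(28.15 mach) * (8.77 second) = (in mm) 8.406e+07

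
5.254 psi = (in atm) 0.3575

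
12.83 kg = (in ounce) 452.6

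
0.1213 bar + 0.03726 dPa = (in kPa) 12.13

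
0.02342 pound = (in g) 10.62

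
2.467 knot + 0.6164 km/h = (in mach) 0.00423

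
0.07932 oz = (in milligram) 2249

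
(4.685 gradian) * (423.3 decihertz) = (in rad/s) 3.115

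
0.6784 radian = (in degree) 38.87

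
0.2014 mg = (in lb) 4.44e-07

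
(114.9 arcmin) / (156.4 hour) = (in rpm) 5.669e-07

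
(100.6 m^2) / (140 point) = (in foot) 6683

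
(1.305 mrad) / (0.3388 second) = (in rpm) 0.03678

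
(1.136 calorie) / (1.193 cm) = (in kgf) 40.63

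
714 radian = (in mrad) 7.14e+05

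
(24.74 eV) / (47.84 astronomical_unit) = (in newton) 5.539e-31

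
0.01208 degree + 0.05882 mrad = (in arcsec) 55.62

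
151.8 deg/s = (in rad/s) 2.649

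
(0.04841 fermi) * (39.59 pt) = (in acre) 1.671e-22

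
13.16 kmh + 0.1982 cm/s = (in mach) 0.01074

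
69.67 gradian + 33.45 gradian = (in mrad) 1620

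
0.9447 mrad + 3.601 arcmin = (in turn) 0.0003171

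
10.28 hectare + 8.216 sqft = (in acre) 25.4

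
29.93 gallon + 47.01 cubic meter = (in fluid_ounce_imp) 1.659e+06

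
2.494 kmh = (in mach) 0.002035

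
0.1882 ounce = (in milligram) 5335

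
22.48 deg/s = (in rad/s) 0.3924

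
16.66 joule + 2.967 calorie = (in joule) 29.07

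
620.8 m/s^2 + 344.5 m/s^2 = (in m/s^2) 965.3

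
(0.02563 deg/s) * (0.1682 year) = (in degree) 1.36e+05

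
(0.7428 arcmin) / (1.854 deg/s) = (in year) 2.117e-10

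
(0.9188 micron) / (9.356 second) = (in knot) 1.909e-07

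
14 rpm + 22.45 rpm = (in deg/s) 218.7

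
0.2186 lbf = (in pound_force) 0.2186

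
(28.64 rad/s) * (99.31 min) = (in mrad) 1.707e+08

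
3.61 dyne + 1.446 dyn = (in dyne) 5.056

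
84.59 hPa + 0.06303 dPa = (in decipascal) 8.459e+04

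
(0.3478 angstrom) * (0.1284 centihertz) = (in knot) 8.681e-14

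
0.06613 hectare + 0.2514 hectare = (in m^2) 3175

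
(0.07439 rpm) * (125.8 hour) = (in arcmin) 1.213e+07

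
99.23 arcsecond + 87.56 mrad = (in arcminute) 302.7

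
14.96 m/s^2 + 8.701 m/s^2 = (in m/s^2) 23.66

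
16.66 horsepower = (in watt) 1.242e+04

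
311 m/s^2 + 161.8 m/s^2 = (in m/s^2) 472.8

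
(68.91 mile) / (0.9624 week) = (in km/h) 0.6859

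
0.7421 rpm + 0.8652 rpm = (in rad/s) 0.1683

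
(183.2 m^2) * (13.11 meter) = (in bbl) 1.511e+04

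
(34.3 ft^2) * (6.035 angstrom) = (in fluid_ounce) 6.503e-05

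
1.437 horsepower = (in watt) 1072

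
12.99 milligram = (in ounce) 0.0004582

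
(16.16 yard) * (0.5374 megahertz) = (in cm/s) 7.941e+08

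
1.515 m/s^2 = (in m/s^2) 1.515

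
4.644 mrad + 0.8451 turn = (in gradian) 338.3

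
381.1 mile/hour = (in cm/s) 1.704e+04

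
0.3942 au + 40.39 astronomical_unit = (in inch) 2.402e+14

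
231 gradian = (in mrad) 3629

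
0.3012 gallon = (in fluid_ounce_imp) 40.13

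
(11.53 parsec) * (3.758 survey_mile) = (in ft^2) 2.316e+22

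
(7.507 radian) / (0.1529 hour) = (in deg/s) 0.7814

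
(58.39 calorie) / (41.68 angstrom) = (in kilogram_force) 5.977e+09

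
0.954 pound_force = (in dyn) 4.244e+05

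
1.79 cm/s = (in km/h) 0.06444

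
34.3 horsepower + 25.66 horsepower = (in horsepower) 59.96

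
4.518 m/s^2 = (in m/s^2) 4.518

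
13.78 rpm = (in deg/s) 82.68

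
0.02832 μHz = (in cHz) 2.832e-06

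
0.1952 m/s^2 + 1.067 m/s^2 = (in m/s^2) 1.262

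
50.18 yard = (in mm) 4.588e+04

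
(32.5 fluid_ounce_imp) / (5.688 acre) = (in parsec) 1.3e-24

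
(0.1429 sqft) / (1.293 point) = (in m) 29.1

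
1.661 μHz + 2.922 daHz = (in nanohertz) 2.922e+10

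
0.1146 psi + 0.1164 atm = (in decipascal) 1.258e+05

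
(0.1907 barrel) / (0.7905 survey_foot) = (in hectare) 1.258e-05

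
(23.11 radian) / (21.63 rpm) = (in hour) 0.002834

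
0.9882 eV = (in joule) 1.583e-19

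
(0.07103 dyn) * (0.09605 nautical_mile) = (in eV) 7.886e+14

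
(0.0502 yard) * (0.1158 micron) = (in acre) 1.314e-12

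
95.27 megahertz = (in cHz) 9.527e+09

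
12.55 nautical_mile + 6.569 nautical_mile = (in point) 1.004e+08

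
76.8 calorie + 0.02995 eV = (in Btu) 0.3046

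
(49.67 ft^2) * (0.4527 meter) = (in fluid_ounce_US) 7.064e+04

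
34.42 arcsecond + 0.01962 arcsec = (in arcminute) 0.574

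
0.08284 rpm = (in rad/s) 0.008675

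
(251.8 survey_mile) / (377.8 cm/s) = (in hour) 29.79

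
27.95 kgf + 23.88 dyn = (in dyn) 2.741e+07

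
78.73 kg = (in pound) 173.6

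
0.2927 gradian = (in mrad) 4.598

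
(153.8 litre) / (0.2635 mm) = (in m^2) 583.7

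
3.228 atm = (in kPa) 327.1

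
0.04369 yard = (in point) 113.2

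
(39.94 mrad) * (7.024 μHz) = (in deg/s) 1.607e-05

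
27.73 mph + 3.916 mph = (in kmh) 50.93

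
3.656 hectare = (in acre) 9.034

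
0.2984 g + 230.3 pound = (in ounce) 3685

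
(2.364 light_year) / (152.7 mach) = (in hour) 1.195e+08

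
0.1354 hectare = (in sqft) 1.457e+04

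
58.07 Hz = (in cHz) 5807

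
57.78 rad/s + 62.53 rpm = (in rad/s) 64.33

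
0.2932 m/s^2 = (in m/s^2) 0.2932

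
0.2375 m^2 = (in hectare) 2.375e-05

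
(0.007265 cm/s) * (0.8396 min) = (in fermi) 3.66e+12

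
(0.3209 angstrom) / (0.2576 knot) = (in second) 2.422e-10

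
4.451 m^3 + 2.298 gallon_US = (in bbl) 28.05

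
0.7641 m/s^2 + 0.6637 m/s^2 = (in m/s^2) 1.428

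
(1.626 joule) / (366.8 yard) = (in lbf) 0.00109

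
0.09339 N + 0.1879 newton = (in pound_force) 0.06324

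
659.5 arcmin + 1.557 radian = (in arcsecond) 3.607e+05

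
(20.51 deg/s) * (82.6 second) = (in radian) 29.57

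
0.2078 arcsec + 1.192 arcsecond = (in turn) 1.08e-06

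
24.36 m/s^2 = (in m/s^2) 24.36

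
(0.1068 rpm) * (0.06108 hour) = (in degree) 140.9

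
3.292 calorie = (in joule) 13.77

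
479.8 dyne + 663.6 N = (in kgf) 67.67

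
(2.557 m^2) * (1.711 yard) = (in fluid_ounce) 1.353e+05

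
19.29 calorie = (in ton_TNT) 1.929e-08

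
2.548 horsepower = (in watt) 1900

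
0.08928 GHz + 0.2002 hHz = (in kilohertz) 8.928e+04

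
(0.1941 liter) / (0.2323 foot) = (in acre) 6.774e-07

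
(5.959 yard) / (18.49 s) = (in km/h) 1.061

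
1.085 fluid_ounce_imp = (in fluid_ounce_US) 1.042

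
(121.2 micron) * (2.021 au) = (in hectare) 3664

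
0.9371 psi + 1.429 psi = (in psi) 2.366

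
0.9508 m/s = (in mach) 0.002792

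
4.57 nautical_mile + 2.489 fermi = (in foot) 2.777e+04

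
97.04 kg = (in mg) 9.704e+07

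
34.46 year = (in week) 1797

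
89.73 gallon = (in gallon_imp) 74.72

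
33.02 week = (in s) 1.997e+07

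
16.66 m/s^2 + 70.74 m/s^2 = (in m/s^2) 87.4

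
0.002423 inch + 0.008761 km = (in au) 5.856e-11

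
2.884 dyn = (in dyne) 2.884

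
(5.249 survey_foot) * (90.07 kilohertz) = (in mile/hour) 3.223e+05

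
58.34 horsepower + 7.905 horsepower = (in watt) 4.94e+04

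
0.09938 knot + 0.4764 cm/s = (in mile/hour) 0.125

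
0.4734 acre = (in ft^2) 2.062e+04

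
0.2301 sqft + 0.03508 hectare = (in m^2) 350.8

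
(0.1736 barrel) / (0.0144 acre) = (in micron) 473.6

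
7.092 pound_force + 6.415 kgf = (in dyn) 9.446e+06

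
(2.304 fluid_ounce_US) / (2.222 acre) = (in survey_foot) 2.486e-08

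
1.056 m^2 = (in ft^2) 11.37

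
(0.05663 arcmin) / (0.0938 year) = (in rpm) 5.318e-11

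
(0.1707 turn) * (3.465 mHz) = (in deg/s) 0.2129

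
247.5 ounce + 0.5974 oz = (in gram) 7033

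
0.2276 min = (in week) 2.258e-05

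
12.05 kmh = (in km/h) 12.05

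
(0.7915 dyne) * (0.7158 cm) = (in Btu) 5.37e-11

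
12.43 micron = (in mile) 7.724e-09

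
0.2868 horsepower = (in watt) 213.9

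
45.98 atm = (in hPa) 4.659e+04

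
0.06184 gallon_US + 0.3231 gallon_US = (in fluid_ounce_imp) 51.28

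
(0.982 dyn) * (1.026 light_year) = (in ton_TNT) 22.78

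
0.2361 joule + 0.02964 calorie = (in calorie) 0.08607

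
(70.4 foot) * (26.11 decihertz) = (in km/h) 201.7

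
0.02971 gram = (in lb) 6.55e-05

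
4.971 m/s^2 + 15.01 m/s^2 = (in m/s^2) 19.98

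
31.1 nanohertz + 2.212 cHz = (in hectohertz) 0.0002212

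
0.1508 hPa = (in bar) 0.0001508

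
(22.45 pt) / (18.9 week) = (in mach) 2.035e-12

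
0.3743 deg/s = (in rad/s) 0.006533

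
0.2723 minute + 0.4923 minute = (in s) 45.88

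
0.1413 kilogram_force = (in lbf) 0.3115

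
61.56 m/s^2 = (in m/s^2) 61.56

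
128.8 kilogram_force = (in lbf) 284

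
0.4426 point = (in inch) 0.006147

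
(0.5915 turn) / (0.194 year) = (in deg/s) 3.481e-05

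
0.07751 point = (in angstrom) 2.734e+05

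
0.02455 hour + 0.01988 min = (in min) 1.493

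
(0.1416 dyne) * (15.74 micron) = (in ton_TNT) 5.327e-21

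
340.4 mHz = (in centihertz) 34.04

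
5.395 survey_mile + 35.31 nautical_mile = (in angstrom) 7.408e+14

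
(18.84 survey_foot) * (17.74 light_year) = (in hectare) 9.638e+13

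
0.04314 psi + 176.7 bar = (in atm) 174.4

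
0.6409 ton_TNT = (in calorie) 6.409e+08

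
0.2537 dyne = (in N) 2.537e-06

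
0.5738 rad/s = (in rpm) 5.479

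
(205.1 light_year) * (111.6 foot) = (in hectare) 6.6e+15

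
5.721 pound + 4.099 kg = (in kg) 6.694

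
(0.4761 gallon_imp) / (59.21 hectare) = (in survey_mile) 2.271e-12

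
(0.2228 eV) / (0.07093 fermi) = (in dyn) 50.33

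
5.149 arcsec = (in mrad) 0.02496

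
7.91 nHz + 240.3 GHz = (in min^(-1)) 1.442e+13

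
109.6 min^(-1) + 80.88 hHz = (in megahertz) 0.00809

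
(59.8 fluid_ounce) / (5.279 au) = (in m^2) 2.239e-15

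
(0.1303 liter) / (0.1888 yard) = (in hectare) 7.548e-08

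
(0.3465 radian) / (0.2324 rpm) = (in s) 14.24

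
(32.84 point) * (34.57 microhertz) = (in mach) 1.176e-09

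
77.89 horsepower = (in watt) 5.808e+04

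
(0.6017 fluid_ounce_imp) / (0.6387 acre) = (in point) 1.875e-05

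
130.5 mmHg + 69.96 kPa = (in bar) 0.8736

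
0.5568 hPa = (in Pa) 55.68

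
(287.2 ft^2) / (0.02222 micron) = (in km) 1.201e+06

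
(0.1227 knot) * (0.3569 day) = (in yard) 2129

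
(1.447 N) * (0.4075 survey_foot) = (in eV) 1.122e+18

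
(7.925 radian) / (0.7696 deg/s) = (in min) 9.833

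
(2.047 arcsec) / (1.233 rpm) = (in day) 8.896e-10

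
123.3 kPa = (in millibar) 1233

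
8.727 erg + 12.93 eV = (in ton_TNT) 2.086e-16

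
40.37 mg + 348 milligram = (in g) 0.3884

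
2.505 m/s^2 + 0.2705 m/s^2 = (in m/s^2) 2.776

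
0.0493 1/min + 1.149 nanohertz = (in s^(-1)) 0.0008217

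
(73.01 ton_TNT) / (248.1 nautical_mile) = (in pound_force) 1.495e+05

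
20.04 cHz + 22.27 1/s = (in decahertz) 2.247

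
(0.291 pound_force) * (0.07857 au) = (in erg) 1.521e+17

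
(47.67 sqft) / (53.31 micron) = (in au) 5.553e-07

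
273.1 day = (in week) 39.01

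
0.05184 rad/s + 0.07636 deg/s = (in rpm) 0.5078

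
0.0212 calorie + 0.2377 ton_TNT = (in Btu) 9.426e+05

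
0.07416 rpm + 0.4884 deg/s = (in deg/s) 0.9334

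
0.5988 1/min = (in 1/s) 0.00998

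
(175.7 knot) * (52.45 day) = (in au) 0.002738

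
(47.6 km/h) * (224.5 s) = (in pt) 8.414e+06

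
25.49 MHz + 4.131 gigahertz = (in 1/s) 4.156e+09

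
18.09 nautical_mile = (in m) 3.35e+04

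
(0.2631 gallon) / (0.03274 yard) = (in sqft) 0.3581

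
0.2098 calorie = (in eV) 5.479e+18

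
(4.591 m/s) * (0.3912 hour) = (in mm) 6.466e+06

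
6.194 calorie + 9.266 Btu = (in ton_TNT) 2.343e-06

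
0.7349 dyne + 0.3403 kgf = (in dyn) 3.337e+05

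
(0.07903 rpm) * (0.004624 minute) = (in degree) 0.1316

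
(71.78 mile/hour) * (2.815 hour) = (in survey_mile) 202.1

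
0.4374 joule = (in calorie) 0.1045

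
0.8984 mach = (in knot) 594.6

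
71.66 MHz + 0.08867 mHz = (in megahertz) 71.66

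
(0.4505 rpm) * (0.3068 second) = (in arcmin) 49.76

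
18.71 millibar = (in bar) 0.01871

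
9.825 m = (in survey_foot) 32.23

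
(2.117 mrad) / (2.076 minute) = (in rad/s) 1.7e-05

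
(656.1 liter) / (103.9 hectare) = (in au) 4.221e-18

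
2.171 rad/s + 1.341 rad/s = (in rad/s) 3.512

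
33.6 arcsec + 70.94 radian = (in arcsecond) 1.463e+07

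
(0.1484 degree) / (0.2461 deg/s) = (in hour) 0.0001675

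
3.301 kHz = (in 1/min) 1.981e+05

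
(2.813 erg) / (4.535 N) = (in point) 0.0001758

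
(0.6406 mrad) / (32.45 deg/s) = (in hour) 3.142e-07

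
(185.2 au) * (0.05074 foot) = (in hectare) 4.285e+07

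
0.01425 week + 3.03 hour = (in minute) 325.4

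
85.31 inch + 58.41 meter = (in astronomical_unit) 4.049e-10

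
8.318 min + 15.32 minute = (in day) 0.01642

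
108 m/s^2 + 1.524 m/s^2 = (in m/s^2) 109.5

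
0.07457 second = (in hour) 2.071e-05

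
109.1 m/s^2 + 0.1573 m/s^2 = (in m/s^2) 109.3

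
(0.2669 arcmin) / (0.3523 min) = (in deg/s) 0.0002104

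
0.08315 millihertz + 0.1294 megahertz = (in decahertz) 1.294e+04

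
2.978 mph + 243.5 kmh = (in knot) 134.1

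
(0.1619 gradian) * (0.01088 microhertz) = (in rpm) 2.642e-10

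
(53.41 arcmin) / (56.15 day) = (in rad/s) 3.202e-09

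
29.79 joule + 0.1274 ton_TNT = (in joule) 5.33e+08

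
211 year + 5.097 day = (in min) 1.109e+08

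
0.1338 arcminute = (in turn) 6.194e-06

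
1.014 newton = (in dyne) 1.014e+05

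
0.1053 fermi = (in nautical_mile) 5.686e-20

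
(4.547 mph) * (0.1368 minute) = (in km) 0.01668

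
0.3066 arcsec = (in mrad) 0.001486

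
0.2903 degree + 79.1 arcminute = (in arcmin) 96.52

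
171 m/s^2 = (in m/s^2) 171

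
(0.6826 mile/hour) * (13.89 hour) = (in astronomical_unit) 1.02e-07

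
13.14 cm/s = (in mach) 0.0003859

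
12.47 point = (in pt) 12.47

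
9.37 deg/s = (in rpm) 1.562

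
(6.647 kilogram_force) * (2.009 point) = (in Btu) 4.379e-05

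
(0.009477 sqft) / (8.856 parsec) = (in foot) 1.057e-20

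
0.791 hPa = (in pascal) 79.1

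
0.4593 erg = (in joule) 4.593e-08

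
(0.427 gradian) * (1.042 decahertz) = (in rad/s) 0.06989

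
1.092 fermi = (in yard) 1.194e-15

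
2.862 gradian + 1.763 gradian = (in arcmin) 249.8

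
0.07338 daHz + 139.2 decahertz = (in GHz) 1.393e-06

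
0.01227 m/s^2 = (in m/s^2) 0.01227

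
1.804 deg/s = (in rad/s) 0.03149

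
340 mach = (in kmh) 4.168e+05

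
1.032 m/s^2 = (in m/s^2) 1.032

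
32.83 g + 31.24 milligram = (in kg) 0.03286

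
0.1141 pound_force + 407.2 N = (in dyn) 4.077e+07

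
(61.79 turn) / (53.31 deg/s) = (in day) 0.004829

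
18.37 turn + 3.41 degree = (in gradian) 7352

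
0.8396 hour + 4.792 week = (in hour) 805.9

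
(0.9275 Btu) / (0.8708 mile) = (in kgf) 0.0712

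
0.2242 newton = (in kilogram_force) 0.02286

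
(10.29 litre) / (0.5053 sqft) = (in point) 621.3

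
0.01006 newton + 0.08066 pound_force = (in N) 0.3689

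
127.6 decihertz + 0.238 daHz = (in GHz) 1.514e-08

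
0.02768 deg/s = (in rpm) 0.004613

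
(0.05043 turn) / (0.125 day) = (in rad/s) 2.934e-05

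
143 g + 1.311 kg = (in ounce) 51.29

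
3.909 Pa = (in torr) 0.02932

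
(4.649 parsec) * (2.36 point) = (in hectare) 1.194e+10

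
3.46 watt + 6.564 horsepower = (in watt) 4898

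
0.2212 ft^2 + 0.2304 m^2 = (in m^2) 0.251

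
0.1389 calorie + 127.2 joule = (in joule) 127.8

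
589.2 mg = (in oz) 0.02078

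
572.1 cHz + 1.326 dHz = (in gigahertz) 5.854e-09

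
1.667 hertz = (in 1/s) 1.667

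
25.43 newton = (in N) 25.43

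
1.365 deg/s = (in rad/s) 0.02382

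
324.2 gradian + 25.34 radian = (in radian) 30.43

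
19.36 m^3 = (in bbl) 121.8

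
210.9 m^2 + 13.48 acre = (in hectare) 5.476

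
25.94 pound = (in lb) 25.94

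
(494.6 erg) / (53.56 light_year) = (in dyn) 9.761e-18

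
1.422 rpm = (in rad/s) 0.1489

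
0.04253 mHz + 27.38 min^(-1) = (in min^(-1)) 27.38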